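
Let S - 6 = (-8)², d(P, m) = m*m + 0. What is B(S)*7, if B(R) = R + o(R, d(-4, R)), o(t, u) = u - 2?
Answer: 34776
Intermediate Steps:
d(P, m) = m² (d(P, m) = m² + 0 = m²)
S = 70 (S = 6 + (-8)² = 6 + 64 = 70)
o(t, u) = -2 + u
B(R) = -2 + R + R² (B(R) = R + (-2 + R²) = -2 + R + R²)
B(S)*7 = (-2 + 70 + 70²)*7 = (-2 + 70 + 4900)*7 = 4968*7 = 34776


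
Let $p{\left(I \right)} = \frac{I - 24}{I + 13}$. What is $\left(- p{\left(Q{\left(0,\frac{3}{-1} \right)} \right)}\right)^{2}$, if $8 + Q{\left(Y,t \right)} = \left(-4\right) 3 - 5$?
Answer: $\frac{2401}{144} \approx 16.674$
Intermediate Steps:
$Q{\left(Y,t \right)} = -25$ ($Q{\left(Y,t \right)} = -8 - 17 = -25$)
$p{\left(I \right)} = \frac{-24 + I}{13 + I}$
$\left(- p{\left(Q{\left(0,\frac{3}{-1} \right)} \right)}\right)^{2} = \left(- \frac{-24 - 25}{13 - 25}\right)^{2} = \left(- \frac{-49}{-12}\right)^{2} = \left(- \frac{\left(-1\right) \left(-49\right)}{12}\right)^{2} = \left(\left(-1\right) \frac{49}{12}\right)^{2} = \left(- \frac{49}{12}\right)^{2} = \frac{2401}{144}$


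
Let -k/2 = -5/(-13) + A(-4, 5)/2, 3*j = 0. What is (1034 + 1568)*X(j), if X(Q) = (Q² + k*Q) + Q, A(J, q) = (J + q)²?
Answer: 0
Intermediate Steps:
j = 0 (j = (⅓)*0 = 0)
k = -23/13 (k = -2*(-5/(-13) + (-4 + 5)²/2) = -2*(-5*(-1/13) + 1²*(½)) = -2*(5/13 + 1*(½)) = -2*(5/13 + ½) = -2*23/26 = -23/13 ≈ -1.7692)
X(Q) = Q² - 10*Q/13 (X(Q) = (Q² - 23*Q/13) + Q = Q² - 10*Q/13)
(1034 + 1568)*X(j) = (1034 + 1568)*((1/13)*0*(-10 + 13*0)) = 2602*((1/13)*0*(-10 + 0)) = 2602*((1/13)*0*(-10)) = 2602*0 = 0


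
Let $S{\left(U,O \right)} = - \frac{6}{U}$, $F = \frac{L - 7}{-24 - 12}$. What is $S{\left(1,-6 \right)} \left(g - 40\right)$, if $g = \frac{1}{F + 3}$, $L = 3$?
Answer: $\frac{3333}{14} \approx 238.07$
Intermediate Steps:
$F = \frac{1}{9}$ ($F = \frac{3 - 7}{-24 - 12} = - \frac{4}{-36} = \left(-4\right) \left(- \frac{1}{36}\right) = \frac{1}{9} \approx 0.11111$)
$g = \frac{9}{28}$ ($g = \frac{1}{\frac{1}{9} + 3} = \frac{1}{\frac{28}{9}} = \frac{9}{28} \approx 0.32143$)
$S{\left(1,-6 \right)} \left(g - 40\right) = - \frac{6}{1} \left(\frac{9}{28} - 40\right) = \left(-6\right) 1 \left(- \frac{1111}{28}\right) = \left(-6\right) \left(- \frac{1111}{28}\right) = \frac{3333}{14}$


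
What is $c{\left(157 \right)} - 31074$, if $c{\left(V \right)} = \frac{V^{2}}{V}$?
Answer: $-30917$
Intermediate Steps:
$c{\left(V \right)} = V$
$c{\left(157 \right)} - 31074 = 157 - 31074 = -30917$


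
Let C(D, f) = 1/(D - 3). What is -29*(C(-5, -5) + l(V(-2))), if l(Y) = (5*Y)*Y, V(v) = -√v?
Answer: 2349/8 ≈ 293.63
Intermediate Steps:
C(D, f) = 1/(-3 + D)
l(Y) = 5*Y²
-29*(C(-5, -5) + l(V(-2))) = -29*(1/(-3 - 5) + 5*(-√(-2))²) = -29*(1/(-8) + 5*(-I*√2)²) = -29*(-⅛ + 5*(-I*√2)²) = -29*(-⅛ + 5*(-2)) = -29*(-⅛ - 10) = -29*(-81/8) = 2349/8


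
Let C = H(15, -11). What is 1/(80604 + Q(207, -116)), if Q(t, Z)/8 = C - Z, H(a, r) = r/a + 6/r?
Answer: 165/13451092 ≈ 1.2267e-5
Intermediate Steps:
H(a, r) = 6/r + r/a
C = -211/165 (C = 6/(-11) - 11/15 = 6*(-1/11) - 11*1/15 = -6/11 - 11/15 = -211/165 ≈ -1.2788)
Q(t, Z) = -1688/165 - 8*Z (Q(t, Z) = 8*(-211/165 - Z) = -1688/165 - 8*Z)
1/(80604 + Q(207, -116)) = 1/(80604 + (-1688/165 - 8*(-116))) = 1/(80604 + (-1688/165 + 928)) = 1/(80604 + 151432/165) = 1/(13451092/165) = 165/13451092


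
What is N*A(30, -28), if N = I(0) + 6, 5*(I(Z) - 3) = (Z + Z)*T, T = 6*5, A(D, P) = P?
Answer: -252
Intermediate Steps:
T = 30
I(Z) = 3 + 12*Z (I(Z) = 3 + ((Z + Z)*30)/5 = 3 + ((2*Z)*30)/5 = 3 + (60*Z)/5 = 3 + 12*Z)
N = 9 (N = (3 + 12*0) + 6 = (3 + 0) + 6 = 3 + 6 = 9)
N*A(30, -28) = 9*(-28) = -252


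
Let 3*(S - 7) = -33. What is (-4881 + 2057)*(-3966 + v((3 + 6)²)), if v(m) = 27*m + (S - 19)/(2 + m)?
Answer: 417048320/83 ≈ 5.0247e+6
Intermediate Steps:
S = -4 (S = 7 + (⅓)*(-33) = 7 - 11 = -4)
v(m) = -23/(2 + m) + 27*m (v(m) = 27*m + (-4 - 19)/(2 + m) = 27*m - 23/(2 + m) = -23/(2 + m) + 27*m)
(-4881 + 2057)*(-3966 + v((3 + 6)²)) = (-4881 + 2057)*(-3966 + (-23 + 27*((3 + 6)²)² + 54*(3 + 6)²)/(2 + (3 + 6)²)) = -2824*(-3966 + (-23 + 27*(9²)² + 54*9²)/(2 + 9²)) = -2824*(-3966 + (-23 + 27*81² + 54*81)/(2 + 81)) = -2824*(-3966 + (-23 + 27*6561 + 4374)/83) = -2824*(-3966 + (-23 + 177147 + 4374)/83) = -2824*(-3966 + (1/83)*181498) = -2824*(-3966 + 181498/83) = -2824*(-147680/83) = 417048320/83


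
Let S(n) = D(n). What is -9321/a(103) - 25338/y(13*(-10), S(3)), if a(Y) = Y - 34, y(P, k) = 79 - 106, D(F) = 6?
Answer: 166295/207 ≈ 803.36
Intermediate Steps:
S(n) = 6
y(P, k) = -27
a(Y) = -34 + Y
-9321/a(103) - 25338/y(13*(-10), S(3)) = -9321/(-34 + 103) - 25338/(-27) = -9321/69 - 25338*(-1/27) = -9321*1/69 + 8446/9 = -3107/23 + 8446/9 = 166295/207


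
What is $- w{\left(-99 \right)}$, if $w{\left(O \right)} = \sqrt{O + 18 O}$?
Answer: $- 3 i \sqrt{209} \approx - 43.37 i$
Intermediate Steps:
$w{\left(O \right)} = \sqrt{19} \sqrt{O}$ ($w{\left(O \right)} = \sqrt{19 O} = \sqrt{19} \sqrt{O}$)
$- w{\left(-99 \right)} = - \sqrt{19} \sqrt{-99} = - \sqrt{19} \cdot 3 i \sqrt{11} = - 3 i \sqrt{209}$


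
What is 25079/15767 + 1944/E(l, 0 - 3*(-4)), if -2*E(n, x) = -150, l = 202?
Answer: 10843991/394175 ≈ 27.511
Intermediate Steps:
E(n, x) = 75 (E(n, x) = -1/2*(-150) = 75)
25079/15767 + 1944/E(l, 0 - 3*(-4)) = 25079/15767 + 1944/75 = 25079*(1/15767) + 1944*(1/75) = 25079/15767 + 648/25 = 10843991/394175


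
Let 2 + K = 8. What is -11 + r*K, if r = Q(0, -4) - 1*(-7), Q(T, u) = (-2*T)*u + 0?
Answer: 31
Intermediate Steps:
K = 6 (K = -2 + 8 = 6)
Q(T, u) = -2*T*u (Q(T, u) = -2*T*u + 0 = -2*T*u)
r = 7 (r = -2*0*(-4) - 1*(-7) = 0 + 7 = 7)
-11 + r*K = -11 + 7*6 = -11 + 42 = 31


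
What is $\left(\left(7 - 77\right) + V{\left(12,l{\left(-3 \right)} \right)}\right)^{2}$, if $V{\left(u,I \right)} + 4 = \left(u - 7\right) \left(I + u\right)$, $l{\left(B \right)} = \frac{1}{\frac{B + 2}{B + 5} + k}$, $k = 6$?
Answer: $\frac{20736}{121} \approx 171.37$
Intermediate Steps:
$l{\left(B \right)} = \frac{1}{6 + \frac{2 + B}{5 + B}}$ ($l{\left(B \right)} = \frac{1}{\frac{B + 2}{B + 5} + 6} = \frac{1}{\frac{2 + B}{5 + B} + 6} = \frac{1}{6 + \frac{2 + B}{5 + B}}$)
$V{\left(u,I \right)} = -4 + \left(-7 + u\right) \left(I + u\right)$ ($V{\left(u,I \right)} = -4 + \left(u - 7\right) \left(I + u\right) = -4 + \left(-7 + u\right) \left(I + u\right)$)
$\left(\left(7 - 77\right) + V{\left(12,l{\left(-3 \right)} \right)}\right)^{2} = \left(\left(7 - 77\right) - \left(88 - 144 - \frac{5 - 3}{32 + 7 \left(-3\right)} 12 + \frac{7 \left(5 - 3\right)}{32 + 7 \left(-3\right)}\right)\right)^{2} = \left(\left(7 - 77\right) - \left(-56 - \frac{1}{32 - 21} \cdot 2 \cdot 12 + 7 \frac{1}{32 - 21} \cdot 2\right)\right)^{2} = \left(-70 - \left(-56 - \frac{1}{11} \cdot 2 \cdot 12 + 7 \cdot \frac{1}{11} \cdot 2\right)\right)^{2} = \left(-70 - - \frac{626}{11}\right)^{2} = \left(-70 + \frac{626}{11}\right)^{2} = \left(- \frac{144}{11}\right)^{2} = \frac{20736}{121}$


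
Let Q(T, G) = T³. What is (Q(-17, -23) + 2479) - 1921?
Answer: -4355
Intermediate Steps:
(Q(-17, -23) + 2479) - 1921 = ((-17)³ + 2479) - 1921 = (-4913 + 2479) - 1921 = -2434 - 1921 = -4355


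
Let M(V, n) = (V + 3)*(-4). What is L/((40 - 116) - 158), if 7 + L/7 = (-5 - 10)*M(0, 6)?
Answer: -1211/234 ≈ -5.1752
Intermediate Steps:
M(V, n) = -12 - 4*V (M(V, n) = (3 + V)*(-4) = -12 - 4*V)
L = 1211 (L = -49 + 7*((-5 - 10)*(-12 - 4*0)) = -49 + 7*(-15*(-12 + 0)) = -49 + 7*(-15*(-12)) = -49 + 7*180 = -49 + 1260 = 1211)
L/((40 - 116) - 158) = 1211/((40 - 116) - 158) = 1211/(-76 - 158) = 1211/(-234) = 1211*(-1/234) = -1211/234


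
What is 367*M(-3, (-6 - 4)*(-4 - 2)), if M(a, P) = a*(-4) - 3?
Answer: 3303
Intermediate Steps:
M(a, P) = -3 - 4*a (M(a, P) = -4*a - 3 = -3 - 4*a)
367*M(-3, (-6 - 4)*(-4 - 2)) = 367*(-3 - 4*(-3)) = 367*(-3 + 12) = 367*9 = 3303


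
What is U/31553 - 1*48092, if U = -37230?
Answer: -1517484106/31553 ≈ -48093.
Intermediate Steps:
U/31553 - 1*48092 = -37230/31553 - 1*48092 = -37230*1/31553 - 48092 = -37230/31553 - 48092 = -1517484106/31553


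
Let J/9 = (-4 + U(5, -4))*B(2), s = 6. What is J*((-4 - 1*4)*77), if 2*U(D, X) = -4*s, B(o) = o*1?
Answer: 177408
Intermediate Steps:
B(o) = o
U(D, X) = -12 (U(D, X) = (-4*6)/2 = (1/2)*(-24) = -12)
J = -288 (J = 9*((-4 - 12)*2) = 9*(-16*2) = 9*(-32) = -288)
J*((-4 - 1*4)*77) = -288*(-4 - 1*4)*77 = -288*(-4 - 4)*77 = -(-2304)*77 = -288*(-616) = 177408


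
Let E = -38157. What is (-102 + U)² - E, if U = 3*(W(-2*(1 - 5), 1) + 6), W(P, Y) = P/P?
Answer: 44718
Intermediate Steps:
W(P, Y) = 1
U = 21 (U = 3*(1 + 6) = 3*7 = 21)
(-102 + U)² - E = (-102 + 21)² - 1*(-38157) = (-81)² + 38157 = 6561 + 38157 = 44718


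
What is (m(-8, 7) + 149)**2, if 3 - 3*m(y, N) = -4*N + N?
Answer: 24649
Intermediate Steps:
m(y, N) = 1 + N (m(y, N) = 1 - (-4*N + N)/3 = 1 - (-1)*N = 1 + N)
(m(-8, 7) + 149)**2 = ((1 + 7) + 149)**2 = (8 + 149)**2 = 157**2 = 24649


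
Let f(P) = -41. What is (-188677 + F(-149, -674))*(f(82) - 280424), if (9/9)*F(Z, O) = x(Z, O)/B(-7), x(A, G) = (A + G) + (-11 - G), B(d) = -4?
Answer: 52906076205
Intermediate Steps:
x(A, G) = -11 + A
F(Z, O) = 11/4 - Z/4 (F(Z, O) = (-11 + Z)/(-4) = (-11 + Z)*(-¼) = 11/4 - Z/4)
(-188677 + F(-149, -674))*(f(82) - 280424) = (-188677 + (11/4 - ¼*(-149)))*(-41 - 280424) = (-188677 + (11/4 + 149/4))*(-280465) = (-188677 + 40)*(-280465) = -188637*(-280465) = 52906076205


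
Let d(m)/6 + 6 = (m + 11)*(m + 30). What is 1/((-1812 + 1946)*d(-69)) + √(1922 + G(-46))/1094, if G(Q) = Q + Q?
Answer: 1/1813824 + √1830/1094 ≈ 0.039103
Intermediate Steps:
G(Q) = 2*Q
d(m) = -36 + 6*(11 + m)*(30 + m) (d(m) = -36 + 6*((m + 11)*(m + 30)) = -36 + 6*((11 + m)*(30 + m)) = -36 + 6*(11 + m)*(30 + m))
1/((-1812 + 1946)*d(-69)) + √(1922 + G(-46))/1094 = 1/((-1812 + 1946)*(1944 + 6*(-69)² + 246*(-69))) + √(1922 + 2*(-46))/1094 = 1/(134*(1944 + 6*4761 - 16974)) + √(1922 - 92)*(1/1094) = 1/(134*(1944 + 28566 - 16974)) + √1830*(1/1094) = (1/134)/13536 + √1830/1094 = (1/134)*(1/13536) + √1830/1094 = 1/1813824 + √1830/1094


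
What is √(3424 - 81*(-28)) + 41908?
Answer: 41908 + 2*√1423 ≈ 41983.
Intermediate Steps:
√(3424 - 81*(-28)) + 41908 = √(3424 + 2268) + 41908 = √5692 + 41908 = 2*√1423 + 41908 = 41908 + 2*√1423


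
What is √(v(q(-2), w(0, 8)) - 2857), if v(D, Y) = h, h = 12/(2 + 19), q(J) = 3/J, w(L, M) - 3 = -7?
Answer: I*√139965/7 ≈ 53.446*I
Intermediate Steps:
w(L, M) = -4 (w(L, M) = 3 - 7 = -4)
h = 4/7 (h = 12/21 = 12*(1/21) = 4/7 ≈ 0.57143)
v(D, Y) = 4/7
√(v(q(-2), w(0, 8)) - 2857) = √(4/7 - 2857) = √(-19995/7) = I*√139965/7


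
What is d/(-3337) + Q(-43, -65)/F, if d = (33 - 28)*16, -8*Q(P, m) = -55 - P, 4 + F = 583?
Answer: -27543/1288082 ≈ -0.021383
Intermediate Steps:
F = 579 (F = -4 + 583 = 579)
Q(P, m) = 55/8 + P/8 (Q(P, m) = -(-55 - P)/8 = 55/8 + P/8)
d = 80 (d = 5*16 = 80)
d/(-3337) + Q(-43, -65)/F = 80/(-3337) + (55/8 + (1/8)*(-43))/579 = 80*(-1/3337) + (55/8 - 43/8)*(1/579) = -80/3337 + (3/2)*(1/579) = -80/3337 + 1/386 = -27543/1288082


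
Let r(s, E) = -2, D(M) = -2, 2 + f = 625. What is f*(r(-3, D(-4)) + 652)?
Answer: 404950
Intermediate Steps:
f = 623 (f = -2 + 625 = 623)
f*(r(-3, D(-4)) + 652) = 623*(-2 + 652) = 623*650 = 404950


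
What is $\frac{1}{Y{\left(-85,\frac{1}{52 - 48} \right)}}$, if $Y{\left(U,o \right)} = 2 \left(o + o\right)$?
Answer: $1$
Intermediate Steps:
$Y{\left(U,o \right)} = 4 o$ ($Y{\left(U,o \right)} = 2 \cdot 2 o = 4 o$)
$\frac{1}{Y{\left(-85,\frac{1}{52 - 48} \right)}} = \frac{1}{4 \frac{1}{52 - 48}} = \frac{1}{4 \cdot \frac{1}{4}} = 1^{-1} = 1$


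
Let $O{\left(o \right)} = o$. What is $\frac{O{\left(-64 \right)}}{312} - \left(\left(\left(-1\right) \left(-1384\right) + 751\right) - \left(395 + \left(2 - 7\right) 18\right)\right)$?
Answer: $- \frac{71378}{39} \approx -1830.2$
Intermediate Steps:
$\frac{O{\left(-64 \right)}}{312} - \left(\left(\left(-1\right) \left(-1384\right) + 751\right) - \left(395 + \left(2 - 7\right) 18\right)\right) = - \frac{64}{312} - \left(\left(\left(-1\right) \left(-1384\right) + 751\right) - \left(395 + \left(2 - 7\right) 18\right)\right) = \left(-64\right) \frac{1}{312} - \left(\left(1384 + 751\right) - \left(395 - 90\right)\right) = - \frac{8}{39} - \left(2135 - 305\right) = - \frac{8}{39} - 1830 = - \frac{71378}{39}$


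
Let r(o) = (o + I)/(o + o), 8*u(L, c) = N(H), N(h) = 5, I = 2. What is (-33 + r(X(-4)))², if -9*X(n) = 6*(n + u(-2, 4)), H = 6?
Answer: 332929/324 ≈ 1027.6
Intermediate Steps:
u(L, c) = 5/8 (u(L, c) = (⅛)*5 = 5/8)
X(n) = -5/12 - 2*n/3 (X(n) = -2*(n + 5/8)/3 = -2*(5/8 + n)/3 = -(15/4 + 6*n)/9 = -5/12 - 2*n/3)
r(o) = (2 + o)/(2*o) (r(o) = (o + 2)/(o + o) = (2 + o)/((2*o)) = (2 + o)*(1/(2*o)) = (2 + o)/(2*o))
(-33 + r(X(-4)))² = (-33 + (2 + (-5/12 - ⅔*(-4)))/(2*(-5/12 - ⅔*(-4))))² = (-33 + (2 + (-5/12 + 8/3))/(2*(-5/12 + 8/3)))² = (-33 + (2 + 9/4)/(2*(9/4)))² = (-33 + (½)*(4/9)*(17/4))² = (-33 + 17/18)² = (-577/18)² = 332929/324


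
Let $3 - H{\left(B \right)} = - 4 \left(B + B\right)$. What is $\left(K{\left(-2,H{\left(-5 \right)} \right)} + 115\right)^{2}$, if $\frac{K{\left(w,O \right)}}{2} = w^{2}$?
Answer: $15129$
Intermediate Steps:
$H{\left(B \right)} = 3 + 8 B$ ($H{\left(B \right)} = 3 - - 4 \left(B + B\right) = 3 - - 4 \cdot 2 B = 3 - - 8 B = 3 + 8 B$)
$K{\left(w,O \right)} = 2 w^{2}$
$\left(K{\left(-2,H{\left(-5 \right)} \right)} + 115\right)^{2} = \left(2 \left(-2\right)^{2} + 115\right)^{2} = \left(2 \cdot 4 + 115\right)^{2} = \left(8 + 115\right)^{2} = 123^{2} = 15129$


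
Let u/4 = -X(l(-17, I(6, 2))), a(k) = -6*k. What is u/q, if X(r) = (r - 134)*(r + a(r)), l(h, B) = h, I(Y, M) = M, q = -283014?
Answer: -25670/141507 ≈ -0.18140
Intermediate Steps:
X(r) = -5*r*(-134 + r) (X(r) = (r - 134)*(r - 6*r) = (-134 + r)*(-5*r) = -5*r*(-134 + r))
u = 51340 (u = 4*(-5*(-17)*(134 - 1*(-17))) = 4*(-5*(-17)*(134 + 17)) = 4*(-5*(-17)*151) = 4*(-1*(-12835)) = 4*12835 = 51340)
u/q = 51340/(-283014) = 51340*(-1/283014) = -25670/141507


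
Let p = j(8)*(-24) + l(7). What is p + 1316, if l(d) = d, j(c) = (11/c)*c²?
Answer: -789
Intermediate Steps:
j(c) = 11*c
p = -2105 (p = (11*8)*(-24) + 7 = 88*(-24) + 7 = -2112 + 7 = -2105)
p + 1316 = -2105 + 1316 = -789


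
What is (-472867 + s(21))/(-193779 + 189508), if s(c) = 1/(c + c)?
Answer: 19860413/179382 ≈ 110.72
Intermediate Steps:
s(c) = 1/(2*c)
(-472867 + s(21))/(-193779 + 189508) = (-472867 + (½)/21)/(-193779 + 189508) = (-472867 + (½)*(1/21))/(-4271) = (-472867 + 1/42)*(-1/4271) = -19860413/42*(-1/4271) = 19860413/179382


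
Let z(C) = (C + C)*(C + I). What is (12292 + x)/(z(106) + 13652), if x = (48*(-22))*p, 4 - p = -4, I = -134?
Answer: 961/1929 ≈ 0.49819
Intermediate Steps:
p = 8 (p = 4 - 1*(-4) = 4 + 4 = 8)
x = -8448 (x = (48*(-22))*8 = -1056*8 = -8448)
z(C) = 2*C*(-134 + C) (z(C) = (C + C)*(C - 134) = (2*C)*(-134 + C) = 2*C*(-134 + C))
(12292 + x)/(z(106) + 13652) = (12292 - 8448)/(2*106*(-134 + 106) + 13652) = 3844/(2*106*(-28) + 13652) = 3844/(-5936 + 13652) = 3844/7716 = 3844*(1/7716) = 961/1929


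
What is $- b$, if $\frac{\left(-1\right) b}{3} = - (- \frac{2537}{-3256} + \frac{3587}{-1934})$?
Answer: $\frac{10159071}{3148552} \approx 3.2266$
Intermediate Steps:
$b = - \frac{10159071}{3148552}$ ($b = - 3 \left(- (- \frac{2537}{-3256} + \frac{3587}{-1934})\right) = - 3 \left(- (\left(-2537\right) \left(- \frac{1}{3256}\right) + 3587 \left(- \frac{1}{1934}\right))\right) = - 3 \left(- (\frac{2537}{3256} - \frac{3587}{1934})\right) = - 3 \left(\left(-1\right) \left(- \frac{3386357}{3148552}\right)\right) = \left(-3\right) \frac{3386357}{3148552} = - \frac{10159071}{3148552} \approx -3.2266$)
$- b = \left(-1\right) \left(- \frac{10159071}{3148552}\right) = \frac{10159071}{3148552}$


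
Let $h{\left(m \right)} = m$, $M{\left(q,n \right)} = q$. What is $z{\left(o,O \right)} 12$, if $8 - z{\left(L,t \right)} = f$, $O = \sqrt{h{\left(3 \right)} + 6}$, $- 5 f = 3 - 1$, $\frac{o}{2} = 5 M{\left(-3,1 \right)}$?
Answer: $\frac{504}{5} \approx 100.8$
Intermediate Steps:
$o = -30$ ($o = 2 \cdot 5 \left(-3\right) = 2 \left(-15\right) = -30$)
$f = - \frac{2}{5}$ ($f = - \frac{3 - 1}{5} = \left(- \frac{1}{5}\right) 2 = - \frac{2}{5} \approx -0.4$)
$O = 3$ ($O = \sqrt{3 + 6} = \sqrt{9} = 3$)
$z{\left(L,t \right)} = \frac{42}{5}$ ($z{\left(L,t \right)} = 8 - - \frac{2}{5} = 8 + \frac{2}{5} = \frac{42}{5}$)
$z{\left(o,O \right)} 12 = \frac{42}{5} \cdot 12 = \frac{504}{5}$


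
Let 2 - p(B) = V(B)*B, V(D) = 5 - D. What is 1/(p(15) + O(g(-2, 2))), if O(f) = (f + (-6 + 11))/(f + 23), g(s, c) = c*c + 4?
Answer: 31/4725 ≈ 0.0065608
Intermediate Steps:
g(s, c) = 4 + c² (g(s, c) = c² + 4 = 4 + c²)
O(f) = (5 + f)/(23 + f) (O(f) = (f + 5)/(23 + f) = (5 + f)/(23 + f))
p(B) = 2 - B*(5 - B) (p(B) = 2 - (5 - B)*B = 2 - B*(5 - B))
1/(p(15) + O(g(-2, 2))) = 1/((2 + 15*(-5 + 15)) + (5 + (4 + 2²))/(23 + (4 + 2²))) = 1/((2 + 15*10) + (5 + (4 + 4))/(23 + (4 + 4))) = 1/((2 + 150) + (5 + 8)/(23 + 8)) = 1/(152 + 13/31) = 1/(4725/31) = 31/4725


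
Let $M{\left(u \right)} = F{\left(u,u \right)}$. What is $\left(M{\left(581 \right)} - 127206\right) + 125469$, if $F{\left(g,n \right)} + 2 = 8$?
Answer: $-1731$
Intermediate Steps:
$F{\left(g,n \right)} = 6$ ($F{\left(g,n \right)} = -2 + 8 = 6$)
$M{\left(u \right)} = 6$
$\left(M{\left(581 \right)} - 127206\right) + 125469 = \left(6 - 127206\right) + 125469 = -127200 + 125469 = -1731$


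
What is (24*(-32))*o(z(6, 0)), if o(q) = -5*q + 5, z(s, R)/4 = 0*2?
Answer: -3840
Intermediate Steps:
z(s, R) = 0 (z(s, R) = 4*(0*2) = 4*0 = 0)
o(q) = 5 - 5*q
(24*(-32))*o(z(6, 0)) = (24*(-32))*(5 - 5*0) = -768*(5 + 0) = -768*5 = -3840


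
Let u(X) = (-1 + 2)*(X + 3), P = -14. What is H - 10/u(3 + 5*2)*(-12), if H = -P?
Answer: 43/2 ≈ 21.500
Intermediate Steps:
u(X) = 3 + X (u(X) = 1*(3 + X) = 3 + X)
H = 14 (H = -1*(-14) = 14)
H - 10/u(3 + 5*2)*(-12) = 14 - 10/(3 + (3 + 5*2))*(-12) = 14 - 10/(3 + (3 + 10))*(-12) = 14 - 10/(3 + 13)*(-12) = 14 - 10/16*(-12) = 14 - 10*1/16*(-12) = 14 - 5/8*(-12) = 14 + 15/2 = 43/2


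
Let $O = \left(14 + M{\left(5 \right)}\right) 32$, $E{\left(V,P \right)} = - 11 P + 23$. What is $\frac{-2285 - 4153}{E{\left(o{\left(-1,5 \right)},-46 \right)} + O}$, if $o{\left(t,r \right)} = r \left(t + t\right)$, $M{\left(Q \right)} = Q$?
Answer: $- \frac{2146}{379} \approx -5.6623$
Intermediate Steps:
$o{\left(t,r \right)} = 2 r t$ ($o{\left(t,r \right)} = r 2 t = 2 r t$)
$E{\left(V,P \right)} = 23 - 11 P$
$O = 608$ ($O = \left(14 + 5\right) 32 = 19 \cdot 32 = 608$)
$\frac{-2285 - 4153}{E{\left(o{\left(-1,5 \right)},-46 \right)} + O} = \frac{-2285 - 4153}{\left(23 - -506\right) + 608} = - \frac{6438}{\left(23 + 506\right) + 608} = - \frac{6438}{529 + 608} = - \frac{6438}{1137} = \left(-6438\right) \frac{1}{1137} = - \frac{2146}{379}$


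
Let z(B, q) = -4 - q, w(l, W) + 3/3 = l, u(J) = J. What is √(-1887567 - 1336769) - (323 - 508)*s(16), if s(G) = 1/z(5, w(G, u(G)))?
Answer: -185/19 + 4*I*√201521 ≈ -9.7368 + 1795.6*I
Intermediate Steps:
w(l, W) = -1 + l
s(G) = 1/(-3 - G) (s(G) = 1/(-4 - (-1 + G)) = 1/(-4 + (1 - G)) = 1/(-3 - G))
√(-1887567 - 1336769) - (323 - 508)*s(16) = √(-1887567 - 1336769) - (323 - 508)*(-1/(3 + 16)) = √(-3224336) - (-185)*(-1/19) = 4*I*√201521 - (-185)*(-1*1/19) = 4*I*√201521 - (-185)*(-1)/19 = 4*I*√201521 - 1*185/19 = 4*I*√201521 - 185/19 = -185/19 + 4*I*√201521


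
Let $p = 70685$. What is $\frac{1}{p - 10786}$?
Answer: $\frac{1}{59899} \approx 1.6695 \cdot 10^{-5}$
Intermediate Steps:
$\frac{1}{p - 10786} = \frac{1}{70685 - 10786} = \frac{1}{59899}$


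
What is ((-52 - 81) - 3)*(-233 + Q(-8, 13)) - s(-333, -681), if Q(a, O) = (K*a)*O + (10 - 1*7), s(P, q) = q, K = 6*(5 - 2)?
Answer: 286553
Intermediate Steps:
K = 18 (K = 6*3 = 18)
Q(a, O) = 3 + 18*O*a (Q(a, O) = (18*a)*O + (10 - 1*7) = 18*O*a + (10 - 7) = 18*O*a + 3 = 3 + 18*O*a)
((-52 - 81) - 3)*(-233 + Q(-8, 13)) - s(-333, -681) = ((-52 - 81) - 3)*(-233 + (3 + 18*13*(-8))) - 1*(-681) = (-133 - 3)*(-233 + (3 - 1872)) + 681 = -136*(-233 - 1869) + 681 = -136*(-2102) + 681 = 285872 + 681 = 286553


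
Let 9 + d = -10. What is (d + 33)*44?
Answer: 616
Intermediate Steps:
d = -19 (d = -9 - 10 = -19)
(d + 33)*44 = (-19 + 33)*44 = 14*44 = 616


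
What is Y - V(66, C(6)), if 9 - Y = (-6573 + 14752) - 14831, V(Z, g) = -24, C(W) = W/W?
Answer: 6685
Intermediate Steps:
C(W) = 1
Y = 6661 (Y = 9 - ((-6573 + 14752) - 14831) = 9 - (8179 - 14831) = 9 - 1*(-6652) = 9 + 6652 = 6661)
Y - V(66, C(6)) = 6661 - 1*(-24) = 6661 + 24 = 6685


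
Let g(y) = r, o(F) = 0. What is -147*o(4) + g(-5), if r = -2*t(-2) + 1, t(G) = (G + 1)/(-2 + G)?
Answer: ½ ≈ 0.50000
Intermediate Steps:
t(G) = (1 + G)/(-2 + G)
r = ½ (r = -2*(1 - 2)/(-2 - 2) + 1 = -2*(-1)/(-4) + 1 = -(-1)*(-1)/2 + 1 = -2*¼ + 1 = -½ + 1 = ½ ≈ 0.50000)
g(y) = ½
-147*o(4) + g(-5) = -147*0 + ½ = 0 + ½ = ½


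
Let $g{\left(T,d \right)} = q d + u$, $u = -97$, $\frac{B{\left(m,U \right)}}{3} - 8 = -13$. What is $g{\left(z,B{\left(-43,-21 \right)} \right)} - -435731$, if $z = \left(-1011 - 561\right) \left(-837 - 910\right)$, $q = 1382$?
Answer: $414904$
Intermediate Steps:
$B{\left(m,U \right)} = -15$ ($B{\left(m,U \right)} = 24 + 3 \left(-13\right) = 24 - 39 = -15$)
$z = 2746284$ ($z = \left(-1572\right) \left(-1747\right) = 2746284$)
$g{\left(T,d \right)} = -97 + 1382 d$ ($g{\left(T,d \right)} = 1382 d - 97 = -97 + 1382 d$)
$g{\left(z,B{\left(-43,-21 \right)} \right)} - -435731 = \left(-97 + 1382 \left(-15\right)\right) - -435731 = \left(-97 - 20730\right) + 435731 = -20827 + 435731 = 414904$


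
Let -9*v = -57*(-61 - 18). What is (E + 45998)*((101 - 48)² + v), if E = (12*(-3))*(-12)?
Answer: 321574180/3 ≈ 1.0719e+8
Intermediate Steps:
v = -1501/3 (v = -(-19)*(-61 - 18)/3 = -(-19)*(-79)/3 = -⅑*4503 = -1501/3 ≈ -500.33)
E = 432 (E = -36*(-12) = 432)
(E + 45998)*((101 - 48)² + v) = (432 + 45998)*((101 - 48)² - 1501/3) = 46430*(53² - 1501/3) = 46430*(2809 - 1501/3) = 46430*(6926/3) = 321574180/3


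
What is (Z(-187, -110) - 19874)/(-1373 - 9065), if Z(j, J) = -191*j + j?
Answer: -7828/5219 ≈ -1.4999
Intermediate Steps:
Z(j, J) = -190*j
(Z(-187, -110) - 19874)/(-1373 - 9065) = (-190*(-187) - 19874)/(-1373 - 9065) = (35530 - 19874)/(-10438) = 15656*(-1/10438) = -7828/5219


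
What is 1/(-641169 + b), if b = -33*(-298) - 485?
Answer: -1/631820 ≈ -1.5827e-6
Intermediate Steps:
b = 9349 (b = 9834 - 485 = 9349)
1/(-641169 + b) = 1/(-641169 + 9349) = 1/(-631820) = -1/631820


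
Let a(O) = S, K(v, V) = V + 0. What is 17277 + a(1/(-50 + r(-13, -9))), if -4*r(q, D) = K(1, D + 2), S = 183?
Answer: 17460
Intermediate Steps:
K(v, V) = V
r(q, D) = -1/2 - D/4 (r(q, D) = -(D + 2)/4 = -(2 + D)/4 = -1/2 - D/4)
a(O) = 183
17277 + a(1/(-50 + r(-13, -9))) = 17277 + 183 = 17460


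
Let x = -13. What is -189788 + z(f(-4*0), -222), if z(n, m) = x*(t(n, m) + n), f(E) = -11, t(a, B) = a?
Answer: -189502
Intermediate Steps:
z(n, m) = -26*n (z(n, m) = -13*(n + n) = -26*n)
-189788 + z(f(-4*0), -222) = -189788 - 26*(-11) = -189788 + 286 = -189502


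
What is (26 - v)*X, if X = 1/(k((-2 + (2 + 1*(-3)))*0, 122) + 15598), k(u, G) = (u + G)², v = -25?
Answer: 51/30482 ≈ 0.0016731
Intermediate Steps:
k(u, G) = (G + u)²
X = 1/30482 (X = 1/((122 + (-2 + (2 + 1*(-3)))*0)² + 15598) = 1/((122 + (-2 + (2 - 3))*0)² + 15598) = 1/((122 + (-2 - 1)*0)² + 15598) = 1/((122 - 3*0)² + 15598) = 1/((122 + 0)² + 15598) = 1/(122² + 15598) = 1/(14884 + 15598) = 1/30482 ≈ 3.2806e-5)
(26 - v)*X = (26 - 1*(-25))*(1/30482) = (26 + 25)*(1/30482) = 51*(1/30482) = 51/30482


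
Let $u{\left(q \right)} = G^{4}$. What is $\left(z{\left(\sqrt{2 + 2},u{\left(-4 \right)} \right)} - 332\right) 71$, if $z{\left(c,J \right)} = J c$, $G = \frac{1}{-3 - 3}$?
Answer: $- \frac{15274585}{648} \approx -23572.0$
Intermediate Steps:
$G = - \frac{1}{6}$ ($G = \frac{1}{-6} = - \frac{1}{6} \approx -0.16667$)
$u{\left(q \right)} = \frac{1}{1296}$ ($u{\left(q \right)} = \left(- \frac{1}{6}\right)^{4} = \frac{1}{1296}$)
$\left(z{\left(\sqrt{2 + 2},u{\left(-4 \right)} \right)} - 332\right) 71 = \left(\frac{\sqrt{2 + 2}}{1296} - 332\right) 71 = \left(\frac{\sqrt{4}}{1296} - 332\right) 71 = \left(\frac{1}{1296} \cdot 2 - 332\right) 71 = \left(\frac{1}{648} - 332\right) 71 = \left(- \frac{215135}{648}\right) 71 = - \frac{15274585}{648}$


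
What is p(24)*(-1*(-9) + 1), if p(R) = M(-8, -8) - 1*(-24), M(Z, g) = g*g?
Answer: 880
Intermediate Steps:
M(Z, g) = g**2
p(R) = 88 (p(R) = (-8)**2 - 1*(-24) = 64 + 24 = 88)
p(24)*(-1*(-9) + 1) = 88*(-1*(-9) + 1) = 88*(9 + 1) = 88*10 = 880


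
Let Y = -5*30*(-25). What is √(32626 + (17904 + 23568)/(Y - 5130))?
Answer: √431081410/115 ≈ 180.54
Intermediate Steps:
Y = 3750 (Y = -150*(-25) = 3750)
√(32626 + (17904 + 23568)/(Y - 5130)) = √(32626 + (17904 + 23568)/(3750 - 5130)) = √(32626 + 41472/(-1380)) = √(32626 + 41472*(-1/1380)) = √(32626 - 3456/115) = √(3748534/115) = √431081410/115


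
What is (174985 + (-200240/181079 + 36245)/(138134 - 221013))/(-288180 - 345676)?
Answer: -19597809324405/70990199570944 ≈ -0.27606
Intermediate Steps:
(174985 + (-200240/181079 + 36245)/(138134 - 221013))/(-288180 - 345676) = (174985 + (-200240*1/181079 + 36245)/(-82879))/(-633856) = (174985 + (-200240/181079 + 36245)*(-1/82879))*(-1/633856) = (174985 + (6563008115/181079)*(-1/82879))*(-1/633856) = (174985 - 97955345/223994723)*(-1/633856) = (39195618648810/223994723)*(-1/633856) = -19597809324405/70990199570944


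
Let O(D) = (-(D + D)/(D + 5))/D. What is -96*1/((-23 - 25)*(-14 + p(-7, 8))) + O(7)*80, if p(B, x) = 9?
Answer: -206/15 ≈ -13.733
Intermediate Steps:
O(D) = -2/(5 + D) (O(D) = (-2*D/(5 + D))/D = -2/(5 + D))
-96*1/((-23 - 25)*(-14 + p(-7, 8))) + O(7)*80 = -96*1/((-23 - 25)*(-14 + 9)) - 2/(5 + 7)*80 = -96/((-48*(-5))) - 2/12*80 = -96/240 - 2*1/12*80 = -96*1/240 - ⅙*80 = -⅖ - 40/3 = -206/15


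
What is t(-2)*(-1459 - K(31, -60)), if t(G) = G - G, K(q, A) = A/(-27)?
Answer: 0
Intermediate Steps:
K(q, A) = -A/27 (K(q, A) = A*(-1/27) = -A/27)
t(G) = 0
t(-2)*(-1459 - K(31, -60)) = 0*(-1459 - (-1)*(-60)/27) = 0*(-1459 - 1*20/9) = 0*(-1459 - 20/9) = 0*(-13151/9) = 0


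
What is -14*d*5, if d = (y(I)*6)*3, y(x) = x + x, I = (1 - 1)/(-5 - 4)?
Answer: 0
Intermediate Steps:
I = 0 (I = 0/(-9) = 0*(-⅑) = 0)
y(x) = 2*x
d = 0 (d = ((2*0)*6)*3 = (0*6)*3 = 0*3 = 0)
-14*d*5 = -14*0*5 = 0*5 = 0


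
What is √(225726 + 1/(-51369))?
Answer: √595639936214517/51369 ≈ 475.11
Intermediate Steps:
√(225726 + 1/(-51369)) = √(225726 - 1/51369) = √(11595318893/51369) = √595639936214517/51369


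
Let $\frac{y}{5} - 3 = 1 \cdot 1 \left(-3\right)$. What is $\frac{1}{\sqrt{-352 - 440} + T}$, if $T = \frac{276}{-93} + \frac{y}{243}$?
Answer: $- \frac{713}{192394} - \frac{2883 i \sqrt{22}}{384788} \approx -0.0037059 - 0.035143 i$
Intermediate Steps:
$y = 0$ ($y = 15 + 5 \cdot 1 \cdot 1 \left(-3\right) = 15 + 5 \cdot 1 \left(-3\right) = 15 + 5 \left(-3\right) = 15 - 15 = 0$)
$T = - \frac{92}{31}$ ($T = \frac{276}{-93} + \frac{0}{243} = 276 \left(- \frac{1}{93}\right) + 0 \cdot \frac{1}{243} = - \frac{92}{31} + 0 = - \frac{92}{31} \approx -2.9677$)
$\frac{1}{\sqrt{-352 - 440} + T} = \frac{1}{\sqrt{-352 - 440} - \frac{92}{31}} = \frac{1}{\sqrt{-792} - \frac{92}{31}} = \frac{1}{6 i \sqrt{22} - \frac{92}{31}} = \frac{1}{- \frac{92}{31} + 6 i \sqrt{22}}$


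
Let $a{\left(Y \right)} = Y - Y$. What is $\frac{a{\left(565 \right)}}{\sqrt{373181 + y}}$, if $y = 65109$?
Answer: $0$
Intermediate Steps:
$a{\left(Y \right)} = 0$
$\frac{a{\left(565 \right)}}{\sqrt{373181 + y}} = \frac{0}{\sqrt{373181 + 65109}} = \frac{0}{\sqrt{438290}} = 0 \frac{\sqrt{438290}}{438290} = 0$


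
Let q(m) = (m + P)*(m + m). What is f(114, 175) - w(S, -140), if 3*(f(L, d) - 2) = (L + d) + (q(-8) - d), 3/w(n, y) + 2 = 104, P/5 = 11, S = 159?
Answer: -21491/102 ≈ -210.70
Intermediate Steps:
P = 55 (P = 5*11 = 55)
q(m) = 2*m*(55 + m) (q(m) = (m + 55)*(m + m) = (55 + m)*(2*m) = 2*m*(55 + m))
w(n, y) = 1/34 (w(n, y) = 3/(-2 + 104) = 3/102 = 3*(1/102) = 1/34)
f(L, d) = -746/3 + L/3 (f(L, d) = 2 + ((L + d) + (2*(-8)*(55 - 8) - d))/3 = 2 + ((L + d) + (2*(-8)*47 - d))/3 = 2 + ((L + d) + (-752 - d))/3 = 2 + (-752 + L)/3 = 2 + (-752/3 + L/3) = -746/3 + L/3)
f(114, 175) - w(S, -140) = (-746/3 + (⅓)*114) - 1*1/34 = (-746/3 + 38) - 1/34 = -632/3 - 1/34 = -21491/102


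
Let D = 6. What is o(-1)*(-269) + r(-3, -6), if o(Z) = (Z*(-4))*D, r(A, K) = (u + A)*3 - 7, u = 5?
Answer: -6457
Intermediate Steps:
r(A, K) = 8 + 3*A (r(A, K) = (5 + A)*3 - 7 = (15 + 3*A) - 7 = 8 + 3*A)
o(Z) = -24*Z (o(Z) = (Z*(-4))*6 = -4*Z*6 = -24*Z)
o(-1)*(-269) + r(-3, -6) = -24*(-1)*(-269) + (8 + 3*(-3)) = 24*(-269) + (8 - 9) = -6456 - 1 = -6457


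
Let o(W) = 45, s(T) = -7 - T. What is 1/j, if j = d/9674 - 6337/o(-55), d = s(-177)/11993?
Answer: -2610456345/367610259692 ≈ -0.0071011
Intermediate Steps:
d = 170/11993 (d = (-7 - 1*(-177))/11993 = (-7 + 177)*(1/11993) = 170*(1/11993) = 170/11993 ≈ 0.014175)
j = -367610259692/2610456345 (j = (170/11993)/9674 - 6337/45 = (170/11993)*(1/9674) - 6337*1/45 = 85/58010141 - 6337/45 = -367610259692/2610456345 ≈ -140.82)
1/j = 1/(-367610259692/2610456345) = -2610456345/367610259692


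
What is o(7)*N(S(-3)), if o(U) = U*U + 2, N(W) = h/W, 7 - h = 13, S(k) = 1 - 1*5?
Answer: 153/2 ≈ 76.500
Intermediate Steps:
S(k) = -4 (S(k) = 1 - 5 = -4)
h = -6 (h = 7 - 1*13 = 7 - 13 = -6)
N(W) = -6/W
o(U) = 2 + U² (o(U) = U² + 2 = 2 + U²)
o(7)*N(S(-3)) = (2 + 7²)*(-6/(-4)) = (2 + 49)*(-6*(-¼)) = 51*(3/2) = 153/2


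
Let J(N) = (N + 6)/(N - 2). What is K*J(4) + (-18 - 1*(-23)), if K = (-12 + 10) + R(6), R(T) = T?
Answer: 25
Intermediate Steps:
J(N) = (6 + N)/(-2 + N)
K = 4 (K = (-12 + 10) + 6 = -2 + 6 = 4)
K*J(4) + (-18 - 1*(-23)) = 4*((6 + 4)/(-2 + 4)) + (-18 - 1*(-23)) = 4*(10/2) + (-18 + 23) = 4*((½)*10) + 5 = 4*5 + 5 = 20 + 5 = 25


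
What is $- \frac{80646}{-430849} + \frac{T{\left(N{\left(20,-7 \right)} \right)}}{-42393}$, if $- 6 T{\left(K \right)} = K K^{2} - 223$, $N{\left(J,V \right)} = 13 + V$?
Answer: $\frac{20509939325}{109589889942} \approx 0.18715$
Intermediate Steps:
$T{\left(K \right)} = \frac{223}{6} - \frac{K^{3}}{6}$ ($T{\left(K \right)} = - \frac{K K^{2} - 223}{6} = - \frac{K^{3} - 223}{6} = - \frac{-223 + K^{3}}{6} = \frac{223}{6} - \frac{K^{3}}{6}$)
$- \frac{80646}{-430849} + \frac{T{\left(N{\left(20,-7 \right)} \right)}}{-42393} = - \frac{80646}{-430849} + \frac{\frac{223}{6} - \frac{\left(13 - 7\right)^{3}}{6}}{-42393} = \left(-80646\right) \left(- \frac{1}{430849}\right) + \left(\frac{223}{6} - \frac{6^{3}}{6}\right) \left(- \frac{1}{42393}\right) = \frac{80646}{430849} + \left(\frac{223}{6} - 36\right) \left(- \frac{1}{42393}\right) = \frac{80646}{430849} + \frac{7}{6} \left(- \frac{1}{42393}\right) = \frac{80646}{430849} - \frac{7}{254358} = \frac{20509939325}{109589889942}$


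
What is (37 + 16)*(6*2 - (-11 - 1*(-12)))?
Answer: 583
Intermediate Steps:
(37 + 16)*(6*2 - (-11 - 1*(-12))) = 53*(12 - (-11 + 12)) = 53*(12 - 1*1) = 53*(12 - 1) = 53*11 = 583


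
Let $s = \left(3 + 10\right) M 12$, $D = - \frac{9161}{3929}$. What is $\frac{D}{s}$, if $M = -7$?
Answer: $\frac{9161}{4290468} \approx 0.0021352$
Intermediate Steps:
$D = - \frac{9161}{3929}$ ($D = \left(-9161\right) \frac{1}{3929} = - \frac{9161}{3929} \approx -2.3316$)
$s = -1092$ ($s = \left(3 + 10\right) \left(-7\right) 12 = 13 \left(-7\right) 12 = \left(-91\right) 12 = -1092$)
$\frac{D}{s} = - \frac{9161}{3929 \left(-1092\right)} = \left(- \frac{9161}{3929}\right) \left(- \frac{1}{1092}\right) = \frac{9161}{4290468}$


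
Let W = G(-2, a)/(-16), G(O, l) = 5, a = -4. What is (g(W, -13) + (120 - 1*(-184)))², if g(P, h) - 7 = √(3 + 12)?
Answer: (311 + √15)² ≈ 99145.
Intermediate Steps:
W = -5/16 (W = 5/(-16) = 5*(-1/16) = -5/16 ≈ -0.31250)
g(P, h) = 7 + √15 (g(P, h) = 7 + √(3 + 12) = 7 + √15)
(g(W, -13) + (120 - 1*(-184)))² = ((7 + √15) + (120 - 1*(-184)))² = ((7 + √15) + (120 + 184))² = ((7 + √15) + 304)² = (311 + √15)²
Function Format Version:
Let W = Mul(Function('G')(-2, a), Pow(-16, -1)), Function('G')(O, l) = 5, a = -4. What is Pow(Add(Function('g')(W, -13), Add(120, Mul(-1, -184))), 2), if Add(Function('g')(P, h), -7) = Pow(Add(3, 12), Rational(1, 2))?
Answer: Pow(Add(311, Pow(15, Rational(1, 2))), 2) ≈ 99145.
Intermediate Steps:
W = Rational(-5, 16) (W = Mul(5, Pow(-16, -1)) = Mul(5, Rational(-1, 16)) = Rational(-5, 16) ≈ -0.31250)
Function('g')(P, h) = Add(7, Pow(15, Rational(1, 2))) (Function('g')(P, h) = Add(7, Pow(Add(3, 12), Rational(1, 2))) = Add(7, Pow(15, Rational(1, 2))))
Pow(Add(Function('g')(W, -13), Add(120, Mul(-1, -184))), 2) = Pow(Add(Add(7, Pow(15, Rational(1, 2))), Add(120, Mul(-1, -184))), 2) = Pow(Add(Add(7, Pow(15, Rational(1, 2))), Add(120, 184)), 2) = Pow(Add(Add(7, Pow(15, Rational(1, 2))), 304), 2) = Pow(Add(311, Pow(15, Rational(1, 2))), 2)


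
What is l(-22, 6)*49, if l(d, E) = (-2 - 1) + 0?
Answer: -147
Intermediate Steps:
l(d, E) = -3 (l(d, E) = -3 + 0 = -3)
l(-22, 6)*49 = -3*49 = -147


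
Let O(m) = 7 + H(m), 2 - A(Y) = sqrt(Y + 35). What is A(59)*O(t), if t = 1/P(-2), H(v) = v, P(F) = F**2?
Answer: 29/2 - 29*sqrt(94)/4 ≈ -55.791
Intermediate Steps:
A(Y) = 2 - sqrt(35 + Y) (A(Y) = 2 - sqrt(Y + 35) = 2 - sqrt(35 + Y))
t = 1/4 (t = 1/((-2)**2) = 1/4 ≈ 0.25000)
O(m) = 7 + m
A(59)*O(t) = (2 - sqrt(35 + 59))*(7 + 1/4) = (2 - sqrt(94))*(29/4) = 29/2 - 29*sqrt(94)/4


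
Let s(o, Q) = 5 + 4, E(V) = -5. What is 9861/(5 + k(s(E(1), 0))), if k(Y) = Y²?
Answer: 9861/86 ≈ 114.66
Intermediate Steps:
s(o, Q) = 9
9861/(5 + k(s(E(1), 0))) = 9861/(5 + 9²) = 9861/(5 + 81) = 9861/86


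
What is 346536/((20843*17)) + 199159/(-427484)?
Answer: 77570387795/151470833204 ≈ 0.51211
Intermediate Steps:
346536/((20843*17)) + 199159/(-427484) = 346536/354331 + 199159*(-1/427484) = 346536*(1/354331) - 199159/427484 = 346536/354331 - 199159/427484 = 77570387795/151470833204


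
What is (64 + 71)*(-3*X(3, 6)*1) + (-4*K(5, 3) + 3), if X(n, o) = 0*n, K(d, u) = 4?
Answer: -13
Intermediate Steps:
X(n, o) = 0
(64 + 71)*(-3*X(3, 6)*1) + (-4*K(5, 3) + 3) = (64 + 71)*(-3*0*1) + (-4*4 + 3) = 135*(0*1) + (-16 + 3) = 135*0 - 13 = 0 - 13 = -13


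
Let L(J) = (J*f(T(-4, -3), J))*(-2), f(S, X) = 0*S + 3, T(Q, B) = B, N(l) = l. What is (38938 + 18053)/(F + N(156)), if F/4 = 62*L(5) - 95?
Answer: -56991/7664 ≈ -7.4362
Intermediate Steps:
f(S, X) = 3 (f(S, X) = 0 + 3 = 3)
L(J) = -6*J (L(J) = (J*3)*(-2) = (3*J)*(-2) = -6*J)
F = -7820 (F = 4*(62*(-6*5) - 95) = 4*(62*(-30) - 95) = 4*(-1860 - 95) = 4*(-1955) = -7820)
(38938 + 18053)/(F + N(156)) = (38938 + 18053)/(-7820 + 156) = 56991/(-7664) = 56991*(-1/7664) = -56991/7664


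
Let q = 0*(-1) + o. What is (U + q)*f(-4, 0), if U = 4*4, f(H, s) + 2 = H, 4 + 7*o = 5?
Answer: -678/7 ≈ -96.857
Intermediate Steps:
o = 1/7 (o = -4/7 + (1/7)*5 = -4/7 + 5/7 = 1/7 ≈ 0.14286)
f(H, s) = -2 + H
q = 1/7 (q = 0*(-1) + 1/7 = 0 + 1/7 = 1/7 ≈ 0.14286)
U = 16
(U + q)*f(-4, 0) = (16 + 1/7)*(-2 - 4) = (113/7)*(-6) = -678/7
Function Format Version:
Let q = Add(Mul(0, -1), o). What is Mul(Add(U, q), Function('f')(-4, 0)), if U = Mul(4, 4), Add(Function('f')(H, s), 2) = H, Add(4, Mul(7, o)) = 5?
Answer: Rational(-678, 7) ≈ -96.857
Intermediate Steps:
o = Rational(1, 7) (o = Add(Rational(-4, 7), Mul(Rational(1, 7), 5)) = Add(Rational(-4, 7), Rational(5, 7)) = Rational(1, 7) ≈ 0.14286)
Function('f')(H, s) = Add(-2, H)
q = Rational(1, 7) (q = Add(Mul(0, -1), Rational(1, 7)) = Add(0, Rational(1, 7)) = Rational(1, 7) ≈ 0.14286)
U = 16
Mul(Add(U, q), Function('f')(-4, 0)) = Mul(Add(16, Rational(1, 7)), Add(-2, -4)) = Mul(Rational(113, 7), -6) = Rational(-678, 7)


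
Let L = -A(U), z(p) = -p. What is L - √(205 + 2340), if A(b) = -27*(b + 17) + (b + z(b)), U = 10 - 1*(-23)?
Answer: 1350 - √2545 ≈ 1299.6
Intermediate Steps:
U = 33 (U = 10 + 23 = 33)
A(b) = -459 - 27*b (A(b) = -27*(b + 17) + (b - b) = -27*(17 + b) + 0 = (-459 - 27*b) + 0 = -459 - 27*b)
L = 1350 (L = -(-459 - 27*33) = -(-459 - 891) = -1*(-1350) = 1350)
L - √(205 + 2340) = 1350 - √(205 + 2340) = 1350 - √2545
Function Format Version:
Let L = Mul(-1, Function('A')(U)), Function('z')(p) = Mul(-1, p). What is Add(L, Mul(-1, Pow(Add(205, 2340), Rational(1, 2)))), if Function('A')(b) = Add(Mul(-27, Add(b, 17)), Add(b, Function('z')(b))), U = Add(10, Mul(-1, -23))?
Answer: Add(1350, Mul(-1, Pow(2545, Rational(1, 2)))) ≈ 1299.6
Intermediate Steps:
U = 33 (U = Add(10, 23) = 33)
Function('A')(b) = Add(-459, Mul(-27, b)) (Function('A')(b) = Add(Mul(-27, Add(b, 17)), Add(b, Mul(-1, b))) = Add(Mul(-27, Add(17, b)), 0) = Add(Add(-459, Mul(-27, b)), 0) = Add(-459, Mul(-27, b)))
L = 1350 (L = Mul(-1, Add(-459, Mul(-27, 33))) = Mul(-1, Add(-459, -891)) = Mul(-1, -1350) = 1350)
Add(L, Mul(-1, Pow(Add(205, 2340), Rational(1, 2)))) = Add(1350, Mul(-1, Pow(Add(205, 2340), Rational(1, 2)))) = Add(1350, Mul(-1, Pow(2545, Rational(1, 2))))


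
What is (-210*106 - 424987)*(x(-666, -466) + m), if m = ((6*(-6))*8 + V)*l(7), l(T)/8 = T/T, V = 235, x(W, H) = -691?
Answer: 498680405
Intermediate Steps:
l(T) = 8 (l(T) = 8*(T/T) = 8*1 = 8)
m = -424 (m = ((6*(-6))*8 + 235)*8 = (-36*8 + 235)*8 = (-288 + 235)*8 = -53*8 = -424)
(-210*106 - 424987)*(x(-666, -466) + m) = (-210*106 - 424987)*(-691 - 424) = (-22260 - 424987)*(-1115) = -447247*(-1115) = 498680405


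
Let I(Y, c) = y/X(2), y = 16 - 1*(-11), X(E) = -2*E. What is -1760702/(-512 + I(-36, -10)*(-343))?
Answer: -7042808/7213 ≈ -976.40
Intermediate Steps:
y = 27 (y = 16 + 11 = 27)
I(Y, c) = -27/4 (I(Y, c) = 27/((-2*2)) = 27/(-4) = 27*(-1/4) = -27/4)
-1760702/(-512 + I(-36, -10)*(-343)) = -1760702/(-512 - 27/4*(-343)) = -1760702/(-512 + 9261/4) = -1760702/7213/4 = -1760702*4/7213 = -7042808/7213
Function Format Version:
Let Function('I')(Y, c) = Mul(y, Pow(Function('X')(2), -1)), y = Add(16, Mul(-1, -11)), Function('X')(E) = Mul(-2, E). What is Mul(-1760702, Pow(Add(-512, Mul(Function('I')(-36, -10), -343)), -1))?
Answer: Rational(-7042808, 7213) ≈ -976.40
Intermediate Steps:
y = 27 (y = Add(16, 11) = 27)
Function('I')(Y, c) = Rational(-27, 4) (Function('I')(Y, c) = Mul(27, Pow(Mul(-2, 2), -1)) = Mul(27, Pow(-4, -1)) = Mul(27, Rational(-1, 4)) = Rational(-27, 4))
Mul(-1760702, Pow(Add(-512, Mul(Function('I')(-36, -10), -343)), -1)) = Mul(-1760702, Pow(Add(-512, Mul(Rational(-27, 4), -343)), -1)) = Mul(-1760702, Pow(Add(-512, Rational(9261, 4)), -1)) = Mul(-1760702, Pow(Rational(7213, 4), -1)) = Mul(-1760702, Rational(4, 7213)) = Rational(-7042808, 7213)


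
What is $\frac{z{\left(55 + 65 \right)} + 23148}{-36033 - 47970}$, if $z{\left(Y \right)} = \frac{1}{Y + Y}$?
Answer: $- \frac{5555521}{20160720} \approx -0.27556$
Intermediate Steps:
$z{\left(Y \right)} = \frac{1}{2 Y}$
$\frac{z{\left(55 + 65 \right)} + 23148}{-36033 - 47970} = \frac{\frac{1}{2 \left(55 + 65\right)} + 23148}{-36033 - 47970} = \frac{\frac{1}{2 \cdot 120} + 23148}{-84003} = \left(\frac{1}{2} \cdot \frac{1}{120} + 23148\right) \left(- \frac{1}{84003}\right) = \left(\frac{1}{240} + 23148\right) \left(- \frac{1}{84003}\right) = \frac{5555521}{240} \left(- \frac{1}{84003}\right) = - \frac{5555521}{20160720}$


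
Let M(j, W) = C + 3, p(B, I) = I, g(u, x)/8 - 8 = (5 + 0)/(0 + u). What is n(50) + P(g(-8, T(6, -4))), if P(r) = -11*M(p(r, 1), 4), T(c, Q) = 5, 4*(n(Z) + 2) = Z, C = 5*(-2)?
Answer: 175/2 ≈ 87.500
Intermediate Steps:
C = -10
n(Z) = -2 + Z/4
g(u, x) = 64 + 40/u (g(u, x) = 64 + 8*((5 + 0)/(0 + u)) = 64 + 8*(5/u) = 64 + 40/u)
M(j, W) = -7 (M(j, W) = -10 + 3 = -7)
P(r) = 77 (P(r) = -11*(-7) = 77)
n(50) + P(g(-8, T(6, -4))) = (-2 + (¼)*50) + 77 = (-2 + 25/2) + 77 = 21/2 + 77 = 175/2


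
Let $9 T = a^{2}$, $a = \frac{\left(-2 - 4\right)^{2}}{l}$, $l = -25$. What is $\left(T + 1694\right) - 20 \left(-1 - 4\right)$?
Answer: $\frac{1121394}{625} \approx 1794.2$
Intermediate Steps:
$a = - \frac{36}{25}$ ($a = \frac{\left(-2 - 4\right)^{2}}{-25} = \left(-6\right)^{2} \left(- \frac{1}{25}\right) = 36 \left(- \frac{1}{25}\right) = - \frac{36}{25} \approx -1.44$)
$T = \frac{144}{625}$ ($T = \frac{\left(- \frac{36}{25}\right)^{2}}{9} = \frac{1}{9} \cdot \frac{1296}{625} = \frac{144}{625} \approx 0.2304$)
$\left(T + 1694\right) - 20 \left(-1 - 4\right) = \left(\frac{144}{625} + 1694\right) - 20 \left(-1 - 4\right) = \frac{1058894}{625} - -100 = \frac{1058894}{625} + 100 = \frac{1121394}{625}$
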